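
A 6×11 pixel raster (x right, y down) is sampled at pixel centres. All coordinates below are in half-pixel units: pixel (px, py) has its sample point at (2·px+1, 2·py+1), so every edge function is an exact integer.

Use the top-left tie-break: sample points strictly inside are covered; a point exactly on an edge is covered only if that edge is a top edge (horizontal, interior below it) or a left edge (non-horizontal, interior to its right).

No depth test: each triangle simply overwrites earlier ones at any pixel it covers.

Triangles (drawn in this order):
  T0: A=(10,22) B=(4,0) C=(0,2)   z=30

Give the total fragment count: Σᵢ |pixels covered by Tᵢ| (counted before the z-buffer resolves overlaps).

T0:
  2·area = 100  (B↔C swapped to make it positive)
  edge (10, 22)→(0, 2): d=(-10,-20) top-left  bias=+0
  edge (0, 2)→(4, 0): d=(4,-2) top-left  bias=+0
  edge (4, 0)→(10, 22): d=(6,22) right/bottom  bias=-1
    (1,0)@(3, 1): e=[70,2,28] → X
    (2,0)@(5, 1): e=[110,6,-16] → .
    (0,1)@(1, 3): e=[10,6,84] → X
    (2,1)@(5, 3): e=[90,14,-4] → .
    (0,2)@(1, 5): e=[-10,14,96] → .
    (1,2)@(3, 5): e=[30,18,52] → X
    (2,2)@(5, 5): e=[70,22,8] → X
    (3,2)@(7, 5): e=[110,26,-36] → .
    (1,3)@(3, 7): e=[10,26,64] → X
    (3,3)@(7, 7): e=[90,34,-24] → .
    (1,4)@(3, 9): e=[-10,34,76] → .
    (2,4)@(5, 9): e=[30,38,32] → X
    (3,5)@(7, 11): e=[50,50,0] → .  [on edge]
  covered (12 px):
    . X . . . .
    X X . . . .
    . X X . . .
    . X X . . .
    . . X . . .
    . . X . . .
    . . . X . .
    . . . X . .
    . . . . . .
    . . . . X .
    . . . . . .

Answer: 12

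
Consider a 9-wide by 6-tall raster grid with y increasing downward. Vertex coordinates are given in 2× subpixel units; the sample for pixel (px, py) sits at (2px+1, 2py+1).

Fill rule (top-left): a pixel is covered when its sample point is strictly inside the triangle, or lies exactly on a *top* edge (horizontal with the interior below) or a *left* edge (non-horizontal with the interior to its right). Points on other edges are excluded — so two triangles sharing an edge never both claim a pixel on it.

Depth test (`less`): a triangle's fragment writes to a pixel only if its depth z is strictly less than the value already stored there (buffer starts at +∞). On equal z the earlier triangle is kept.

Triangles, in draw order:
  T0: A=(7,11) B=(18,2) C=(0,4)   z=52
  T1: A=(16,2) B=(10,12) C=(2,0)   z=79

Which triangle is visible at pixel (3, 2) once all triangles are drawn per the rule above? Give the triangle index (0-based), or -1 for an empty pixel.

T0:
  2·area = 140  (B↔C swapped to make it positive)
  edge (7, 11)→(0, 4): d=(-7,-7) top-left  bias=+0
  edge (0, 4)→(18, 2): d=(18,-2) top-left  bias=+0
  edge (18, 2)→(7, 11): d=(-11,9) right/bottom  bias=-1
    (4,1)@(9, 3): e=[70,0,70] → █  [on edge]
    (5,1)@(11, 3): e=[84,4,52] → █
    (6,1)@(13, 3): e=[98,8,34] → █
    (7,1)@(15, 3): e=[112,12,16] → █
    (8,1)@(17, 3): e=[126,16,-2] → ·
    (0,2)@(1, 5): e=[0,20,120] → █  [on edge]
    (1,2)@(3, 5): e=[14,24,102] → █
    (2,2)@(5, 5): e=[28,28,84] → █
    (3,2)@(7, 5): e=[42,32,66] → █
    (7,2)@(15, 5): e=[98,48,-6] → ·
    (0,3)@(1, 7): e=[-14,56,98] → ·
    (1,3)@(3, 7): e=[0,60,80] → █  [on edge]
    (2,4)@(5, 9): e=[0,100,40] → █  [on edge]
    (3,5)@(7, 11): e=[0,140,0] → ·  [on edge]
  covered (19 px):
    · · · · · · · · ·
    · · · · █ █ █ █ ·
    █ █ █ █ █ █ █ · ·
    · █ █ █ █ █ · · ·
    · · █ █ █ · · · ·
    · · · · · · · · ·
T1:
  2·area = 152
  edge (16, 2)→(10, 12): d=(-6,10) right/bottom  bias=-1
  edge (10, 12)→(2, 0): d=(-8,-12) top-left  bias=+0
  edge (2, 0)→(16, 2): d=(14,2) right/bottom  bias=-1
    (1,0)@(3, 1): e=[136,4,12] → █
    (2,0)@(5, 1): e=[116,28,8] → █
    (3,0)@(7, 1): e=[96,52,4] → █
    (4,0)@(9, 1): e=[76,76,0] → ·  [on edge]
    (1,1)@(3, 3): e=[124,-12,40] → ·
    (2,1)@(5, 3): e=[104,12,36] → █
    (4,1)@(9, 3): e=[64,60,28] → █
    (5,1)@(11, 3): e=[44,84,24] → █
    (6,1)@(13, 3): e=[24,108,20] → █
    (7,1)@(15, 3): e=[4,132,16] → █
    (8,1)@(17, 3): e=[-16,156,12] → ·
    (2,2)@(5, 5): e=[92,-4,64] → ·
    (6,3)@(13, 7): e=[0,76,76] → ·  [on edge]
  covered (18 px):
    · █ █ █ · · · · ·
    · · █ █ █ █ █ █ ·
    · · · █ █ █ █ · ·
    · · · █ █ █ · · ·
    · · · · █ █ · · ·
    · · · · · · · · ·

Z-buffer (winner per pixel, '.' = empty):
  . 1 1 1 . . . . .
  . . 1 1 0 0 0 0 .
  0 0 0 0 0 0 0 . .
  . 0 0 0 0 0 . . .
  . . 0 0 0 1 . . .
  . . . . . . . . .

Final: 0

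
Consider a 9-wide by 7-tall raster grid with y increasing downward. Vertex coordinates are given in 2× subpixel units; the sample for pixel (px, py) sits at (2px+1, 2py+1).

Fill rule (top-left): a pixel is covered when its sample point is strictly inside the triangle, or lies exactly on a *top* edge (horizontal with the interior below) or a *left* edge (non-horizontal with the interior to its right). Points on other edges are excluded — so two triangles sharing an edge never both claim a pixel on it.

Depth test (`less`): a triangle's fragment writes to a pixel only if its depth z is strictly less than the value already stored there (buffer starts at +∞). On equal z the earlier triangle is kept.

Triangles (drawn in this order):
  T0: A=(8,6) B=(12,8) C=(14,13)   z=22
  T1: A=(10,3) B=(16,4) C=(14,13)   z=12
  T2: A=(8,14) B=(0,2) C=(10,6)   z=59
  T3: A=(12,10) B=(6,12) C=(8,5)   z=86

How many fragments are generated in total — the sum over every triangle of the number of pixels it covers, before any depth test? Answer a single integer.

T0:
  2·area = 16
  edge (8, 6)→(12, 8): d=(4,2) right/bottom  bias=-1
  edge (12, 8)→(14, 13): d=(2,5) right/bottom  bias=-1
  edge (14, 13)→(8, 6): d=(-6,-7) top-left  bias=+0
    (4,3)@(9, 7): e=[2,13,1] → █
    (5,3)@(11, 7): e=[-2,3,15] → ·
    (4,4)@(9, 9): e=[10,17,-11] → ·
    (5,4)@(11, 9): e=[6,7,3] → █
    (6,4)@(13, 9): e=[2,-3,17] → ·
    (5,5)@(11, 11): e=[14,11,-9] → ·
    (6,5)@(13, 11): e=[10,1,5] → █
    (7,5)@(15, 11): e=[6,-9,19] → ·
    (6,6)@(13, 13): e=[18,5,-7] → ·
  covered (3 px):
    · · · · · · · · ·
    · · · · · · · · ·
    · · · · · · · · ·
    · · · · █ · · · ·
    · · · · · █ · · ·
    · · · · · · █ · ·
    · · · · · · · · ·
T1:
  2·area = 56
  edge (10, 3)→(16, 4): d=(6,1) right/bottom  bias=-1
  edge (16, 4)→(14, 13): d=(-2,9) right/bottom  bias=-1
  edge (14, 13)→(10, 3): d=(-4,-10) top-left  bias=+0
    (5,2)@(11, 5): e=[11,43,2] → █
    (6,2)@(13, 5): e=[9,25,22] → █
    (7,2)@(15, 5): e=[7,7,42] → █
    (8,2)@(17, 5): e=[5,-11,62] → ·
    (5,3)@(11, 7): e=[23,39,-6] → ·
    (6,3)@(13, 7): e=[21,21,14] → █
    (8,3)@(17, 7): e=[17,-15,54] → ·
    (6,4)@(13, 9): e=[33,17,6] → █
    (7,4)@(15, 9): e=[31,-1,26] → ·
    (6,5)@(13, 11): e=[45,13,-2] → ·
  covered (6 px):
    · · · · · · · · ·
    · · · · · · · · ·
    · · · · · █ █ █ ·
    · · · · · · █ █ ·
    · · · · · · █ · ·
    · · · · · · · · ·
    · · · · · · · · ·
T2:
  2·area = 88
  edge (8, 14)→(0, 2): d=(-8,-12) top-left  bias=+0
  edge (0, 2)→(10, 6): d=(10,4) right/bottom  bias=-1
  edge (10, 6)→(8, 14): d=(-2,8) right/bottom  bias=-1
    (0,1)@(1, 3): e=[4,6,78] → █
    (1,1)@(3, 3): e=[28,-2,62] → ·
    (0,2)@(1, 5): e=[-12,26,74] → ·
    (1,2)@(3, 5): e=[12,18,58] → █
    (2,2)@(5, 5): e=[36,10,42] → █
    (3,2)@(7, 5): e=[60,2,26] → █
    (4,2)@(9, 5): e=[84,-6,10] → ·
    (1,3)@(3, 7): e=[-4,38,54] → ·
    (2,3)@(5, 7): e=[20,30,38] → █
    (4,3)@(9, 7): e=[68,14,6] → █
    (5,3)@(11, 7): e=[92,6,-10] → ·
    (2,4)@(5, 9): e=[4,50,34] → █
  covered (11 px):
    · · · · · · · · ·
    █ · · · · · · · ·
    · █ █ █ · · · · ·
    · · █ █ █ · · · ·
    · · █ █ █ · · · ·
    · · · █ · · · · ·
    · · · · · · · · ·
T3:
  2·area = 38
  edge (12, 10)→(6, 12): d=(-6,2) right/bottom  bias=-1
  edge (6, 12)→(8, 5): d=(2,-7) top-left  bias=+0
  edge (8, 5)→(12, 10): d=(4,5) right/bottom  bias=-1
    (4,3)@(9, 7): e=[24,11,3] → █
    (5,3)@(11, 7): e=[20,25,-7] → ·
    (3,4)@(7, 9): e=[16,1,21] → █
    (5,4)@(11, 9): e=[8,29,1] → █
    (6,4)@(13, 9): e=[4,43,-9] → ·
    (7,4)@(15, 9): e=[0,57,-19] → ·  [on edge]
    (3,5)@(7, 11): e=[4,5,29] → █
    (4,5)@(9, 11): e=[0,19,19] → ·  [on edge]
    (5,5)@(11, 11): e=[-4,33,9] → ·
    (1,6)@(3, 13): e=[0,-19,57] → ·  [on edge]
    (3,6)@(7, 13): e=[-8,9,37] → ·
  covered (5 px):
    · · · · · · · · ·
    · · · · · · · · ·
    · · · · · · · · ·
    · · · · █ · · · ·
    · · · █ █ █ · · ·
    · · · █ · · · · ·
    · · · · · · · · ·

Final: 25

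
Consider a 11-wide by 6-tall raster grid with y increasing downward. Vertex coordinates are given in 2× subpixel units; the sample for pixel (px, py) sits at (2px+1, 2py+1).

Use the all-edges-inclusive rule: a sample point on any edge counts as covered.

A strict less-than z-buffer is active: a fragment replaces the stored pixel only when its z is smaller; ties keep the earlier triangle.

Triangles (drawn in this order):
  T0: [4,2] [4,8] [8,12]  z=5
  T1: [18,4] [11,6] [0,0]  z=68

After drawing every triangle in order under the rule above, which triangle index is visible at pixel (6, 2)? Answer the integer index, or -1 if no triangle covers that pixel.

T0:
  2·area = 24  (B↔C swapped to make it positive)
  edge (4, 2)→(8, 12): d=(4,10) inclusive
  edge (8, 12)→(4, 8): d=(-4,-4) inclusive
  edge (4, 8)→(4, 2): d=(0,-6) inclusive
    (0,2)@(1, 5): e=[42,0,-18] → ·  [on edge]
    (2,2)@(5, 5): e=[2,16,6] → █
    (3,2)@(7, 5): e=[-18,24,18] → ·
    (1,3)@(3, 7): e=[30,0,-6] → ·  [on edge]
    (2,3)@(5, 7): e=[10,8,6] → █
    (3,3)@(7, 7): e=[-10,16,18] → ·
    (2,4)@(5, 9): e=[18,0,6] → █  [on edge]
    (3,4)@(7, 9): e=[-2,8,18] → ·
    (2,5)@(5, 11): e=[26,-8,6] → ·
    (3,5)@(7, 11): e=[6,0,18] → █  [on edge]
    (4,5)@(9, 11): e=[-14,8,30] → ·
  covered (4 px):
    · · · · · · · · · · ·
    · · · · · · · · · · ·
    · · █ · · · · · · · ·
    · · █ · · · · · · · ·
    · · █ · · · · · · · ·
    · · · █ · · · · · · ·
T1:
  2·area = 64
  edge (18, 4)→(11, 6): d=(-7,2) inclusive
  edge (11, 6)→(0, 0): d=(-11,-6) inclusive
  edge (0, 0)→(18, 4): d=(18,4) inclusive
    (1,0)@(3, 1): e=[51,7,6] → █
    (2,0)@(5, 1): e=[47,19,-2] → ·
    (1,1)@(3, 3): e=[37,-15,42] → ·
    (3,1)@(7, 3): e=[29,9,26] → █
    (4,1)@(9, 3): e=[25,21,18] → █
    (5,1)@(11, 3): e=[21,33,10] → █
    (6,1)@(13, 3): e=[17,45,2] → █
    (7,1)@(15, 3): e=[13,57,-6] → ·
    (3,2)@(7, 5): e=[15,-13,62] → ·
    (4,2)@(9, 5): e=[11,-1,54] → ·
    (5,2)@(11, 5): e=[7,11,46] → █
    (7,2)@(15, 5): e=[-1,35,30] → ·
  covered (7 px):
    · █ · · · · · · · · ·
    · · · █ █ █ █ · · · ·
    · · · · · █ █ · · · ·
    · · · · · · · · · · ·
    · · · · · · · · · · ·
    · · · · · · · · · · ·

Z-buffer (winner per pixel, '.' = empty):
  . 1 . . . . . . . . .
  . . . 1 1 1 1 . . . .
  . . 0 . . 1 1 . . . .
  . . 0 . . . . . . . .
  . . 0 . . . . . . . .
  . . . 0 . . . . . . .

Result: 1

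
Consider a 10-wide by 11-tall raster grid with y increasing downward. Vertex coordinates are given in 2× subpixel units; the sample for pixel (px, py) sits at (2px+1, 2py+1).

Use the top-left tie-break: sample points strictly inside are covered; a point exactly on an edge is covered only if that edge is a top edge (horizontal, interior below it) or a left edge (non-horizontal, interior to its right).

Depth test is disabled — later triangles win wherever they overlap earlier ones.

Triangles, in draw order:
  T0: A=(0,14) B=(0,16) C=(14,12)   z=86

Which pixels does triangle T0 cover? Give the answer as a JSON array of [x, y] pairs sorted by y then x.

T0:
  2·area = 28  (B↔C swapped to make it positive)
  edge (0, 14)→(14, 12): d=(14,-2) top-left  bias=+0
  edge (14, 12)→(0, 16): d=(-14,4) right/bottom  bias=-1
  edge (0, 16)→(0, 14): d=(0,-2) top-left  bias=+0
    (3,6)@(7, 13): e=[0,14,14] → X  [on edge]
    (4,6)@(9, 13): e=[4,6,18] → X
    (5,6)@(11, 13): e=[8,-2,22] → .
    (0,7)@(1, 15): e=[16,10,2] → X
    (1,7)@(3, 15): e=[20,2,6] → X
    (2,7)@(5, 15): e=[24,-6,10] → .
    (3,7)@(7, 15): e=[28,-14,14] → .
    (4,7)@(9, 15): e=[32,-22,18] → .
    (0,8)@(1, 17): e=[44,-18,2] → .
    (1,8)@(3, 17): e=[48,-26,6] → .
  covered (4 px):
    . . . . . . . . . .
    . . . . . . . . . .
    . . . . . . . . . .
    . . . . . . . . . .
    . . . . . . . . . .
    . . . . . . . . . .
    . . . X X . . . . .
    X X . . . . . . . .
    . . . . . . . . . .
    . . . . . . . . . .
    . . . . . . . . . .

Answer: [[3,6],[4,6],[0,7],[1,7]]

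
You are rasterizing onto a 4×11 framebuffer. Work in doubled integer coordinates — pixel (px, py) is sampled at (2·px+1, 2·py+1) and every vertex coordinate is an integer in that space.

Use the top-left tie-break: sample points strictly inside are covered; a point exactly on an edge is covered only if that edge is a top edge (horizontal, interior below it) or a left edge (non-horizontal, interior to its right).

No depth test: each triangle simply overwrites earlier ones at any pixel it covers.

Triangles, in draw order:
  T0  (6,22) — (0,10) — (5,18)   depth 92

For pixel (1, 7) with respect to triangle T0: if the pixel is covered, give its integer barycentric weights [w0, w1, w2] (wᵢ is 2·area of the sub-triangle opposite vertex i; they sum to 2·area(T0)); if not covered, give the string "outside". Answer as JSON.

T0:
  2·area = 12
  edge (6, 22)→(0, 10): d=(-6,-12) top-left  bias=+0
  edge (0, 10)→(5, 18): d=(5,8) right/bottom  bias=-1
  edge (5, 18)→(6, 22): d=(1,4) right/bottom  bias=-1
    (1,7)@(3, 15): e=[6,1,5] → █
    (2,7)@(5, 15): e=[30,-15,-3] → ·
    (1,8)@(3, 17): e=[-6,11,7] → ·
    (2,9)@(5, 19): e=[6,5,1] → █
    (3,9)@(7, 19): e=[30,-11,-7] → ·
    (2,10)@(5, 21): e=[-6,15,3] → ·
  covered (2 px):
    · · · ·
    · · · ·
    · · · ·
    · · · ·
    · · · ·
    · · · ·
    · · · ·
    · █ · ·
    · · · ·
    · · █ ·
    · · · ·

Result: [1,5,6]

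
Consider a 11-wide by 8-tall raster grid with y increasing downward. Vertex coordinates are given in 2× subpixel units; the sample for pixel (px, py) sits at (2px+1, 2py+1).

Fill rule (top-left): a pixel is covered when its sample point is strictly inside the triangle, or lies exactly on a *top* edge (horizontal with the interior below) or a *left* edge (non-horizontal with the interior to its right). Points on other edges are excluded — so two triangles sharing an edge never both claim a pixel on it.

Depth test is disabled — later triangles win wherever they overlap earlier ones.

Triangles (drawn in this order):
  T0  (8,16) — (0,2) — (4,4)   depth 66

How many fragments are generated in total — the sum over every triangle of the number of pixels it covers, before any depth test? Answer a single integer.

T0:
  2·area = 40
  edge (8, 16)→(0, 2): d=(-8,-14) top-left  bias=+0
  edge (0, 2)→(4, 4): d=(4,2) right/bottom  bias=-1
  edge (4, 4)→(8, 16): d=(4,12) right/bottom  bias=-1
    (1,0)@(3, 1): e=[50,-10,0] → .  [on edge]
    (0,1)@(1, 3): e=[6,2,32] → X
    (1,1)@(3, 3): e=[34,-2,8] → .
    (0,2)@(1, 5): e=[-10,10,40] → .
    (1,2)@(3, 5): e=[18,6,16] → X
    (2,2)@(5, 5): e=[46,2,-8] → .
    (1,3)@(3, 7): e=[2,14,24] → X
    (2,3)@(5, 7): e=[30,10,0] → .  [on edge]
    (1,4)@(3, 9): e=[-14,22,32] → .
    (2,4)@(5, 9): e=[14,18,8] → X
    (3,4)@(7, 9): e=[42,14,-16] → .
    (2,5)@(5, 11): e=[-2,26,16] → .
    (3,6)@(7, 13): e=[10,30,0] → .  [on edge]
  covered (4 px):
    . . . . . . . . . . .
    X . . . . . . . . . .
    . X . . . . . . . . .
    . X . . . . . . . . .
    . . X . . . . . . . .
    . . . . . . . . . . .
    . . . . . . . . . . .
    . . . . . . . . . . .

Answer: 4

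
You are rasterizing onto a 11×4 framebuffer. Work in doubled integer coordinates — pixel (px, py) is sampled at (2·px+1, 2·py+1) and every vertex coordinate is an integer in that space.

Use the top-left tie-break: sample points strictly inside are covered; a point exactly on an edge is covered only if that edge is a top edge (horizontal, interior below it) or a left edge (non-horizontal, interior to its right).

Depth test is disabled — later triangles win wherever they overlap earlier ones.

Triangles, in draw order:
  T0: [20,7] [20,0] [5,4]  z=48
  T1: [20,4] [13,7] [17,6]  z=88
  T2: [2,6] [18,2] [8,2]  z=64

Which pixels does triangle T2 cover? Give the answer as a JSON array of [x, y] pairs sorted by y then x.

T0:
  2·area = 105  (B↔C swapped to make it positive)
  edge (20, 7)→(5, 4): d=(-15,-3) top-left  bias=+0
  edge (5, 4)→(20, 0): d=(15,-4) top-left  bias=+0
  edge (20, 0)→(20, 7): d=(0,7) right/bottom  bias=-1
    (8,0)@(17, 1): e=[81,3,21] → #
    (9,0)@(19, 1): e=[87,11,7] → #
    (10,0)@(21, 1): e=[93,19,-7] → ·
    (4,1)@(9, 3): e=[27,1,77] → #
    (5,1)@(11, 3): e=[33,9,63] → #
    (6,1)@(13, 3): e=[39,17,49] → #
    (7,1)@(15, 3): e=[45,25,35] → #
    (10,1)@(21, 3): e=[63,49,-7] → ·
    (4,2)@(9, 5): e=[-3,31,77] → ·
    (5,2)@(11, 5): e=[3,39,63] → #
    (10,2)@(21, 5): e=[33,79,-7] → ·
    (5,3)@(11, 7): e=[-27,69,63] → ·
  covered (13 px):
    · · · · · · · · # # ·
    · · · · # # # # # # ·
    · · · · · # # # # # ·
    · · · · · · · · · · ·
T1:
  2·area = 5  (B↔C swapped to make it positive)
  edge (20, 4)→(17, 6): d=(-3,2) right/bottom  bias=-1
  edge (17, 6)→(13, 7): d=(-4,1) right/bottom  bias=-1
  edge (13, 7)→(20, 4): d=(7,-3) top-left  bias=+0
    (10,2)@(21, 5): e=[-5,0,10] → ·  [on edge]
    (6,3)@(13, 7): e=[5,0,0] → ·  [on edge]
  covered (0 px):
    · · · · · · · · · · ·
    · · · · · · · · · · ·
    · · · · · · · · · · ·
    · · · · · · · · · · ·
T2:
  2·area = 40  (B↔C swapped to make it positive)
  edge (2, 6)→(8, 2): d=(6,-4) top-left  bias=+0
  edge (8, 2)→(18, 2): d=(10,0) top-left  bias=+0
  edge (18, 2)→(2, 6): d=(-16,4) right/bottom  bias=-1
    (3,1)@(7, 3): e=[2,10,28] → #
    (4,1)@(9, 3): e=[10,10,20] → #
    (5,1)@(11, 3): e=[18,10,12] → #
    (6,1)@(13, 3): e=[26,10,4] → #
    (7,1)@(15, 3): e=[34,10,-4] → ·
    (2,2)@(5, 5): e=[6,30,4] → #
    (3,2)@(7, 5): e=[14,30,-4] → ·
    (4,2)@(9, 5): e=[22,30,-12] → ·
    (5,2)@(11, 5): e=[30,30,-20] → ·
    (6,2)@(13, 5): e=[38,30,-28] → ·
    (2,3)@(5, 7): e=[18,50,-28] → ·
  covered (5 px):
    · · · · · · · · · · ·
    · · · # # # # · · · ·
    · · # · · · · · · · ·
    · · · · · · · · · · ·

Final: [[3,1],[4,1],[5,1],[6,1],[2,2]]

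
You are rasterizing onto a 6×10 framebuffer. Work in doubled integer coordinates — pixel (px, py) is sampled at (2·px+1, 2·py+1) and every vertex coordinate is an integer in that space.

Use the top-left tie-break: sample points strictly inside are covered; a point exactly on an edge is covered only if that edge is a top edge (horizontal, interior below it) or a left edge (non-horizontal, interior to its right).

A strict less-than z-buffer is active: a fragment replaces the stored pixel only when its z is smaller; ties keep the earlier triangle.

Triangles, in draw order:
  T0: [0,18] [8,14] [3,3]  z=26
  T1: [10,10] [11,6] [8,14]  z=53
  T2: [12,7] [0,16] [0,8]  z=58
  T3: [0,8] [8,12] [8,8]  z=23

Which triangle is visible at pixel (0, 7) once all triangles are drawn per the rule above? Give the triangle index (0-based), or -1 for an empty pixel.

T0:
  2·area = 108  (B↔C swapped to make it positive)
  edge (0, 18)→(3, 3): d=(3,-15) top-left  bias=+0
  edge (3, 3)→(8, 14): d=(5,11) right/bottom  bias=-1
  edge (8, 14)→(0, 18): d=(-8,4) right/bottom  bias=-1
    (1,1)@(3, 3): e=[0,0,108] → ·  [on edge]
    (1,2)@(3, 5): e=[6,10,92] → █
    (2,2)@(5, 5): e=[36,-12,84] → ·
    (1,3)@(3, 7): e=[12,20,76] → █
    (2,3)@(5, 7): e=[42,-2,68] → ·
    (1,4)@(3, 9): e=[18,30,60] → █
    (2,4)@(5, 9): e=[48,8,52] → █
    (3,4)@(7, 9): e=[78,-14,44] → ·
    (1,5)@(3, 11): e=[24,40,44] → █
    (3,5)@(7, 11): e=[84,-4,28] → ·
    (0,6)@(1, 13): e=[0,72,36] → █  [on edge]
    (3,6)@(7, 13): e=[90,6,12] → █
  covered (14 px):
    · · · · · ·
    · · · · · ·
    · █ · · · ·
    · █ · · · ·
    · █ █ · · ·
    · █ █ · · ·
    █ █ █ █ · ·
    █ █ █ · · ·
    █ · · · · ·
    · · · · · ·
T1:
  2·area = 4  (B↔C swapped to make it positive)
  edge (10, 10)→(8, 14): d=(-2,4) right/bottom  bias=-1
  edge (8, 14)→(11, 6): d=(3,-8) top-left  bias=+0
  edge (11, 6)→(10, 10): d=(-1,4) right/bottom  bias=-1
  covered (0 px):
    · · · · · ·
    · · · · · ·
    · · · · · ·
    · · · · · ·
    · · · · · ·
    · · · · · ·
    · · · · · ·
    · · · · · ·
    · · · · · ·
    · · · · · ·
T2:
  2·area = 96
  edge (12, 7)→(0, 16): d=(-12,9) right/bottom  bias=-1
  edge (0, 16)→(0, 8): d=(0,-8) top-left  bias=+0
  edge (0, 8)→(12, 7): d=(12,-1) top-left  bias=+0
    (0,4)@(1, 9): e=[75,8,13] → █
    (1,4)@(3, 9): e=[57,24,15] → █
    (2,4)@(5, 9): e=[39,40,17] → █
    (3,4)@(7, 9): e=[21,56,19] → █
    (4,4)@(9, 9): e=[3,72,21] → █
    (5,4)@(11, 9): e=[-15,88,23] → ·
    (0,5)@(1, 11): e=[51,8,37] → █
    (3,5)@(7, 11): e=[-3,56,43] → ·
    (4,5)@(9, 11): e=[-21,72,45] → ·
    (0,6)@(1, 13): e=[27,8,61] → █
    (2,6)@(5, 13): e=[-9,40,65] → ·
    (0,7)@(1, 15): e=[3,8,85] → █
  covered (11 px):
    · · · · · ·
    · · · · · ·
    · · · · · ·
    · · · · · ·
    █ █ █ █ █ ·
    █ █ █ · · ·
    █ █ · · · ·
    █ · · · · ·
    · · · · · ·
    · · · · · ·
T3:
  2·area = 32  (B↔C swapped to make it positive)
  edge (0, 8)→(8, 8): d=(8,0) top-left  bias=+0
  edge (8, 8)→(8, 12): d=(0,4) right/bottom  bias=-1
  edge (8, 12)→(0, 8): d=(-8,-4) top-left  bias=+0
    (1,4)@(3, 9): e=[8,20,4] → █
    (2,4)@(5, 9): e=[8,12,12] → █
    (3,4)@(7, 9): e=[8,4,20] → █
    (4,4)@(9, 9): e=[8,-4,28] → ·
    (1,5)@(3, 11): e=[24,20,-12] → ·
    (2,5)@(5, 11): e=[24,12,-4] → ·
    (3,5)@(7, 11): e=[24,4,4] → █
    (4,5)@(9, 11): e=[24,-4,12] → ·
    (3,6)@(7, 13): e=[40,4,-12] → ·
  covered (4 px):
    · · · · · ·
    · · · · · ·
    · · · · · ·
    · · · · · ·
    · █ █ █ · ·
    · · · █ · ·
    · · · · · ·
    · · · · · ·
    · · · · · ·
    · · · · · ·

Z-buffer (winner per pixel, '.' = empty):
  . . . . . .
  . . . . . .
  . 0 . . . .
  . 0 . . . .
  2 3 3 3 2 .
  2 0 0 3 . .
  0 0 0 0 . .
  0 0 0 . . .
  0 . . . . .
  . . . . . .

Result: 0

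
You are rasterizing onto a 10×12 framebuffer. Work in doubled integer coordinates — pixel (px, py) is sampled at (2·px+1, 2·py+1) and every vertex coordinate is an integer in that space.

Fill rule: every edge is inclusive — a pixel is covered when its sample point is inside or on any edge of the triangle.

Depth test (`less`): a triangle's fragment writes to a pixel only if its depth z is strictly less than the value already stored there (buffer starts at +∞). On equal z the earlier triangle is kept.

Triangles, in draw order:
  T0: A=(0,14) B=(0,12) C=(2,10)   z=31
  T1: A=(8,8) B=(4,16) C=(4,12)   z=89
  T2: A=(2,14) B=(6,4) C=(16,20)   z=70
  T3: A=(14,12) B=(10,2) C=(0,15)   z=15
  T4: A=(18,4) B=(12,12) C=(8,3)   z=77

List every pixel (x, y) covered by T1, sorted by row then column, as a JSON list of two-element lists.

T0:
  2·area = 4
  edge (0, 14)→(0, 12): d=(0,-2) inclusive
  edge (0, 12)→(2, 10): d=(2,-2) inclusive
  edge (2, 10)→(0, 14): d=(-2,4) inclusive
    (5,0)@(11, 1): e=[22,0,-18] → ·  [on edge]
    (4,1)@(9, 3): e=[18,0,-14] → ·  [on edge]
    (3,2)@(7, 5): e=[14,0,-10] → ·  [on edge]
    (2,3)@(5, 7): e=[10,0,-6] → ·  [on edge]
    (1,4)@(3, 9): e=[6,0,-2] → ·  [on edge]
    (0,5)@(1, 11): e=[2,0,2] → #  [on edge]
    (1,5)@(3, 11): e=[6,4,-6] → ·
    (0,6)@(1, 13): e=[2,4,-2] → ·
  covered (1 px):
    · · · · · · · · · ·
    · · · · · · · · · ·
    · · · · · · · · · ·
    · · · · · · · · · ·
    · · · · · · · · · ·
    # · · · · · · · · ·
    · · · · · · · · · ·
    · · · · · · · · · ·
    · · · · · · · · · ·
    · · · · · · · · · ·
    · · · · · · · · · ·
    · · · · · · · · · ·
T1:
  2·area = 16
  edge (8, 8)→(4, 16): d=(-4,8) inclusive
  edge (4, 16)→(4, 12): d=(0,-4) inclusive
  edge (4, 12)→(8, 8): d=(4,-4) inclusive
    (7,0)@(15, 1): e=[-28,44,0] → ·  [on edge]
    (6,1)@(13, 3): e=[-20,36,0] → ·  [on edge]
    (5,2)@(11, 5): e=[-12,28,0] → ·  [on edge]
    (4,3)@(9, 7): e=[-4,20,0] → ·  [on edge]
    (3,4)@(7, 9): e=[4,12,0] → #  [on edge]
    (4,4)@(9, 9): e=[-12,20,8] → ·
    (2,5)@(5, 11): e=[12,4,0] → #  [on edge]
    (3,5)@(7, 11): e=[-4,12,8] → ·
    (1,6)@(3, 13): e=[20,-4,0] → ·  [on edge]
    (2,6)@(5, 13): e=[4,4,8] → #
    (3,6)@(7, 13): e=[-12,12,16] → ·
    (0,7)@(1, 15): e=[28,-12,0] → ·  [on edge]
  covered (3 px):
    · · · · · · · · · ·
    · · · · · · · · · ·
    · · · · · · · · · ·
    · · · · · · · · · ·
    · · · # · · · · · ·
    · · # · · · · · · ·
    · · # · · · · · · ·
    · · · · · · · · · ·
    · · · · · · · · · ·
    · · · · · · · · · ·
    · · · · · · · · · ·
    · · · · · · · · · ·
T2:
  2·area = 164
  edge (2, 14)→(6, 4): d=(4,-10) inclusive
  edge (6, 4)→(16, 20): d=(10,16) inclusive
  edge (16, 20)→(2, 14): d=(-14,-6) inclusive
    (2,3)@(5, 7): e=[2,46,116] → #
    (3,3)@(7, 7): e=[22,14,128] → #
    (4,3)@(9, 7): e=[42,-18,140] → ·
    (2,4)@(5, 9): e=[10,66,88] → #
    (4,4)@(9, 9): e=[50,2,112] → #
    (5,4)@(11, 9): e=[70,-30,124] → ·
    (2,5)@(5, 11): e=[18,86,60] → #
    (5,5)@(11, 11): e=[78,-10,96] → ·
    (1,6)@(3, 13): e=[6,138,20] → #
    (5,6)@(11, 13): e=[86,10,68] → #
    (6,6)@(13, 13): e=[106,-22,80] → ·
    (1,7)@(3, 15): e=[14,158,-8] → ·
    (4,8)@(9, 17): e=[82,82,0] → #  [on edge]
  covered (21 px):
    · · · · · · · · · ·
    · · · · · · · · · ·
    · · · · · · · · · ·
    · · # # · · · · · ·
    · · # # # · · · · ·
    · · # # # · · · · ·
    · # # # # # · · · ·
    · · # # # # · · · ·
    · · · · # # # · · ·
    · · · · · · · # · ·
    · · · · · · · · · ·
    · · · · · · · · · ·
T3:
  2·area = 152  (B↔C swapped to make it positive)
  edge (14, 12)→(0, 15): d=(-14,3) inclusive
  edge (0, 15)→(10, 2): d=(10,-13) inclusive
  edge (10, 2)→(14, 12): d=(4,10) inclusive
    (4,2)@(9, 5): e=[113,17,22] → #
    (5,2)@(11, 5): e=[107,43,2] → #
    (6,2)@(13, 5): e=[101,69,-18] → ·
    (3,3)@(7, 7): e=[91,11,50] → #
    (6,3)@(13, 7): e=[73,89,-10] → ·
    (2,4)@(5, 9): e=[69,5,78] → #
    (6,4)@(13, 9): e=[45,109,-2] → ·
    (2,5)@(5, 11): e=[41,25,86] → #
    (6,5)@(13, 11): e=[17,129,6] → #
    (7,5)@(15, 11): e=[11,155,-14] → ·
    (1,6)@(3, 13): e=[19,19,114] → #
    (5,6)@(11, 13): e=[-5,123,34] → ·
  covered (18 px):
    · · · · · · · · · ·
    · · · · · · · · · ·
    · · · · # # · · · ·
    · · · # # # · · · ·
    · · # # # # · · · ·
    · · # # # # # · · ·
    · # # # # · · · · ·
    · · · · · · · · · ·
    · · · · · · · · · ·
    · · · · · · · · · ·
    · · · · · · · · · ·
    · · · · · · · · · ·
T4:
  2·area = 86
  edge (18, 4)→(12, 12): d=(-6,8) inclusive
  edge (12, 12)→(8, 3): d=(-4,-9) inclusive
  edge (8, 3)→(18, 4): d=(10,1) inclusive
    (4,2)@(9, 5): e=[66,1,19] → #
    (5,2)@(11, 5): e=[50,19,17] → #
    (6,2)@(13, 5): e=[34,37,15] → #
    (7,2)@(15, 5): e=[18,55,13] → #
    (8,2)@(17, 5): e=[2,73,11] → #
    (9,2)@(19, 5): e=[-14,91,9] → ·
    (4,3)@(9, 7): e=[54,-7,39] → ·
    (5,3)@(11, 7): e=[38,11,37] → #
    (8,3)@(17, 7): e=[-10,65,31] → ·
    (5,4)@(11, 9): e=[26,3,57] → #
    (7,4)@(15, 9): e=[-6,39,53] → ·
    (5,5)@(11, 11): e=[14,-5,77] → ·
  covered (10 px):
    · · · · · · · · · ·
    · · · · · · · · · ·
    · · · · # # # # # ·
    · · · · · # # # · ·
    · · · · · # # · · ·
    · · · · · · · · · ·
    · · · · · · · · · ·
    · · · · · · · · · ·
    · · · · · · · · · ·
    · · · · · · · · · ·
    · · · · · · · · · ·
    · · · · · · · · · ·

Answer: [[3,4],[2,5],[2,6]]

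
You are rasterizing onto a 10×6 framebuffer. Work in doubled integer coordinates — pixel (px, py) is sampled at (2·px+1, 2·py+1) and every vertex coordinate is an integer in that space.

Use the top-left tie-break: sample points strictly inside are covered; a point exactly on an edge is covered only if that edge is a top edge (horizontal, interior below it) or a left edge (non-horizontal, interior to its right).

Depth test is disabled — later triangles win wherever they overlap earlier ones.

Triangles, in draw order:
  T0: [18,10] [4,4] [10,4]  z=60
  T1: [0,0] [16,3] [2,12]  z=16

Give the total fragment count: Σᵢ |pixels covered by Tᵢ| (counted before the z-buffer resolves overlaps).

T0:
  2·area = 36
  edge (18, 10)→(4, 4): d=(-14,-6) top-left  bias=+0
  edge (4, 4)→(10, 4): d=(6,0) top-left  bias=+0
  edge (10, 4)→(18, 10): d=(8,6) right/bottom  bias=-1
    (3,2)@(7, 5): e=[4,6,26] → #
    (4,2)@(9, 5): e=[16,6,14] → #
    (5,2)@(11, 5): e=[28,6,2] → #
    (6,2)@(13, 5): e=[40,6,-10] → ·
    (3,3)@(7, 7): e=[-24,18,42] → ·
    (4,3)@(9, 7): e=[-12,18,30] → ·
    (5,3)@(11, 7): e=[0,18,18] → #  [on edge]
    (6,3)@(13, 7): e=[12,18,6] → #
    (7,3)@(15, 7): e=[24,18,-6] → ·
    (5,4)@(11, 9): e=[-28,30,34] → ·
    (6,4)@(13, 9): e=[-16,30,22] → ·
  covered (5 px):
    · · · · · · · · · ·
    · · · · · · · · · ·
    · · · # # # · · · ·
    · · · · · # # · · ·
    · · · · · · · · · ·
    · · · · · · · · · ·
T1:
  2·area = 186
  edge (0, 0)→(16, 3): d=(16,3) right/bottom  bias=-1
  edge (16, 3)→(2, 12): d=(-14,9) right/bottom  bias=-1
  edge (2, 12)→(0, 0): d=(-2,-12) top-left  bias=+0
    (0,0)@(1, 1): e=[13,163,10] → #
    (1,0)@(3, 1): e=[7,145,34] → #
    (2,0)@(5, 1): e=[1,127,58] → #
    (3,0)@(7, 1): e=[-5,109,82] → ·
    (0,1)@(1, 3): e=[45,135,6] → #
    (3,1)@(7, 3): e=[27,81,78] → #
    (4,1)@(9, 3): e=[21,63,102] → #
    (5,1)@(11, 3): e=[15,45,126] → #
    (6,1)@(13, 3): e=[9,27,150] → #
    (7,1)@(15, 3): e=[3,9,174] → #
    (8,1)@(17, 3): e=[-3,-9,198] → ·
    (0,2)@(1, 5): e=[77,107,2] → #
  covered (24 px):
    # # # · · · · · · ·
    # # # # # # # # · ·
    # # # # # # · · · ·
    · # # # # · · · · ·
    · # # · · · · · · ·
    · # · · · · · · · ·

Result: 29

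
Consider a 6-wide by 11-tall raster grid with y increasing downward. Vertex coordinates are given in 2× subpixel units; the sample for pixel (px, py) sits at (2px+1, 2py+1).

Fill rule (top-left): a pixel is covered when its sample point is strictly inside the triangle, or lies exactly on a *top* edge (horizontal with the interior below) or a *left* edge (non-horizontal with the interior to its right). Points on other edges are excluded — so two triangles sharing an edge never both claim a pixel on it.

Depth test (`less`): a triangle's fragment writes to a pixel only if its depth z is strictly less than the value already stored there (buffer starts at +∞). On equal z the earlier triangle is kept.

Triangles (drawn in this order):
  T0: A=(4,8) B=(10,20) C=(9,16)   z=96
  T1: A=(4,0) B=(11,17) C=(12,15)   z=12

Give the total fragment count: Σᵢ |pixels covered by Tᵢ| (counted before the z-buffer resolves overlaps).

T0:
  2·area = 12  (B↔C swapped to make it positive)
  edge (4, 8)→(9, 16): d=(5,8) right/bottom  bias=-1
  edge (9, 16)→(10, 20): d=(1,4) right/bottom  bias=-1
  edge (10, 20)→(4, 8): d=(-6,-12) top-left  bias=+0
    (3,6)@(7, 13): e=[1,5,6] → X
    (4,6)@(9, 13): e=[-15,-3,30] → .
    (3,7)@(7, 15): e=[11,7,-6] → .
    (4,8)@(9, 17): e=[5,1,6] → X
    (5,8)@(11, 17): e=[-11,-7,30] → .
    (4,9)@(9, 19): e=[15,3,-6] → .
  covered (2 px):
    . . . . . .
    . . . . . .
    . . . . . .
    . . . . . .
    . . . . . .
    . . . . . .
    . . . X . .
    . . . . . .
    . . . . X .
    . . . . . .
    . . . . . .
T1:
  2·area = 31  (B↔C swapped to make it positive)
  edge (4, 0)→(12, 15): d=(8,15) right/bottom  bias=-1
  edge (12, 15)→(11, 17): d=(-1,2) right/bottom  bias=-1
  edge (11, 17)→(4, 0): d=(-7,-17) top-left  bias=+0
    (3,3)@(7, 7): e=[11,18,2] → X
    (4,3)@(9, 7): e=[-19,14,36] → .
    (3,4)@(7, 9): e=[27,16,-12] → .
    (4,5)@(9, 11): e=[13,10,8] → X
    (5,5)@(11, 11): e=[-17,6,42] → .
    (4,6)@(9, 13): e=[29,8,-6] → .
    (5,7)@(11, 15): e=[15,2,14] → X
    (5,8)@(11, 17): e=[31,0,0] → .  [on edge]
    (4,10)@(9, 21): e=[93,0,-62] → .  [on edge]
  covered (3 px):
    . . . . . .
    . . . . . .
    . . . . . .
    . . . X . .
    . . . . . .
    . . . . X .
    . . . . . .
    . . . . . X
    . . . . . .
    . . . . . .
    . . . . . .

Result: 5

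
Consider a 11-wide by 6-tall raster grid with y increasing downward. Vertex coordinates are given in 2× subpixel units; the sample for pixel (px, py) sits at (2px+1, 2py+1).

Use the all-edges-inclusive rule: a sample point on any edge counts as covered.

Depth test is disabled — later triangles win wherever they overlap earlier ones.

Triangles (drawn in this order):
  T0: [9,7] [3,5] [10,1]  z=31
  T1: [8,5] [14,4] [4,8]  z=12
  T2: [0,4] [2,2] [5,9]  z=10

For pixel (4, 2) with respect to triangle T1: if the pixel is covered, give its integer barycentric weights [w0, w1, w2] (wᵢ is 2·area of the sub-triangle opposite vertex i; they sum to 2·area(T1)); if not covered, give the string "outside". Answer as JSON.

T0:
  2·area = 38
  edge (9, 7)→(3, 5): d=(-6,-2) inclusive
  edge (3, 5)→(10, 1): d=(7,-4) inclusive
  edge (10, 1)→(9, 7): d=(-1,6) inclusive
    (3,1)@(7, 3): e=[20,2,16] → █
    (4,1)@(9, 3): e=[24,10,4] → █
    (5,1)@(11, 3): e=[28,18,-8] → ·
    (1,2)@(3, 5): e=[0,0,38] → █  [on edge]
    (2,2)@(5, 5): e=[4,8,26] → █
    (5,2)@(11, 5): e=[16,32,-10] → ·
    (1,3)@(3, 7): e=[-12,14,36] → ·
    (2,3)@(5, 7): e=[-8,22,24] → ·
    (3,3)@(7, 7): e=[-4,30,12] → ·
    (4,3)@(9, 7): e=[0,38,0] → █  [on edge]
    (5,3)@(11, 7): e=[4,46,-12] → ·
    (4,4)@(9, 9): e=[-12,52,-2] → ·
    (7,4)@(15, 9): e=[0,76,-38] → ·  [on edge]
    (10,5)@(21, 11): e=[0,114,-76] → ·  [on edge]
  covered (7 px):
    · · · · · · · · · · ·
    · · · █ █ · · · · · ·
    · █ █ █ █ · · · · · ·
    · · · · █ · · · · · ·
    · · · · · · · · · · ·
    · · · · · · · · · · ·
T1:
  2·area = 14
  edge (8, 5)→(14, 4): d=(6,-1) inclusive
  edge (14, 4)→(4, 8): d=(-10,4) inclusive
  edge (4, 8)→(8, 5): d=(4,-3) inclusive
    (4,2)@(9, 5): e=[1,10,3] → █
    (5,2)@(11, 5): e=[3,2,9] → █
    (6,2)@(13, 5): e=[5,-6,15] → ·
    (4,3)@(9, 7): e=[13,-10,11] → ·
    (5,3)@(11, 7): e=[15,-18,17] → ·
  covered (2 px):
    · · · · · · · · · · ·
    · · · · · · · · · · ·
    · · · · █ █ · · · · ·
    · · · · · · · · · · ·
    · · · · · · · · · · ·
    · · · · · · · · · · ·
T2:
  2·area = 20
  edge (0, 4)→(2, 2): d=(2,-2) inclusive
  edge (2, 2)→(5, 9): d=(3,7) inclusive
  edge (5, 9)→(0, 4): d=(-5,-5) inclusive
    (1,0)@(3, 1): e=[0,-10,30] → ·  [on edge]
    (0,1)@(1, 3): e=[0,10,10] → █  [on edge]
    (1,1)@(3, 3): e=[4,-4,20] → ·
    (0,2)@(1, 5): e=[4,16,0] → █  [on edge]
    (1,2)@(3, 5): e=[8,2,10] → █
    (2,2)@(5, 5): e=[12,-12,20] → ·
    (0,3)@(1, 7): e=[8,22,-10] → ·
    (1,3)@(3, 7): e=[12,8,0] → █  [on edge]
    (2,3)@(5, 7): e=[16,-6,10] → ·
    (1,4)@(3, 9): e=[16,14,-10] → ·
    (2,4)@(5, 9): e=[20,0,0] → █  [on edge]
    (3,4)@(7, 9): e=[24,-14,10] → ·
    (3,5)@(7, 11): e=[28,-8,0] → ·  [on edge]
  covered (5 px):
    · · · · · · · · · · ·
    █ · · · · · · · · · ·
    █ █ · · · · · · · · ·
    · █ · · · · · · · · ·
    · · █ · · · · · · · ·
    · · · · · · · · · · ·

Answer: [10,3,1]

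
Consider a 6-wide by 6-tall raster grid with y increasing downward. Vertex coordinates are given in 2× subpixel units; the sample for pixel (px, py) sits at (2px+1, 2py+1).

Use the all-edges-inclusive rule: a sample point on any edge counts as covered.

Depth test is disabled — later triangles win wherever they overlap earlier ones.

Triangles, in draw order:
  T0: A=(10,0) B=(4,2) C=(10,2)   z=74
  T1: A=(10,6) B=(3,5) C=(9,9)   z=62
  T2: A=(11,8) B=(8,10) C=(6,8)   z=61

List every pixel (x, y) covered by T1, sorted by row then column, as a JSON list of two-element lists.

T0:
  2·area = 12  (B↔C swapped to make it positive)
  edge (10, 0)→(10, 2): d=(0,2) inclusive
  edge (10, 2)→(4, 2): d=(-6,0) inclusive
  edge (4, 2)→(10, 0): d=(6,-2) inclusive
    (3,0)@(7, 1): e=[6,6,0] → X  [on edge]
    (4,0)@(9, 1): e=[2,6,4] → X
    (5,0)@(11, 1): e=[-2,6,8] → .
    (0,1)@(1, 3): e=[18,-6,0] → .  [on edge]
    (3,1)@(7, 3): e=[6,-6,12] → .
    (4,1)@(9, 3): e=[2,-6,16] → .
  covered (2 px):
    . . . X X .
    . . . . . .
    . . . . . .
    . . . . . .
    . . . . . .
    . . . . . .
T1:
  2·area = 22  (B↔C swapped to make it positive)
  edge (10, 6)→(9, 9): d=(-1,3) inclusive
  edge (9, 9)→(3, 5): d=(-6,-4) inclusive
  edge (3, 5)→(10, 6): d=(7,1) inclusive
    (5,1)@(11, 3): e=[0,44,-22] → .  [on edge]
    (1,2)@(3, 5): e=[22,0,0] → X  [on edge]
    (2,2)@(5, 5): e=[16,8,-2] → .
    (1,3)@(3, 7): e=[20,-12,14] → .
    (3,3)@(7, 7): e=[8,4,10] → X
    (4,3)@(9, 7): e=[2,12,8] → X
    (5,3)@(11, 7): e=[-4,20,6] → .
    (3,4)@(7, 9): e=[6,-8,24] → .
    (4,4)@(9, 9): e=[0,0,22] → X  [on edge]
    (5,4)@(11, 9): e=[-6,8,20] → .
    (4,5)@(9, 11): e=[-2,-12,36] → .
  covered (4 px):
    . . . . . .
    . . . . . .
    . X . . . .
    . . . X X .
    . . . . X .
    . . . . . .
T2:
  2·area = 10
  edge (11, 8)→(8, 10): d=(-3,2) inclusive
  edge (8, 10)→(6, 8): d=(-2,-2) inclusive
  edge (6, 8)→(11, 8): d=(5,0) inclusive
    (0,1)@(1, 3): e=[35,0,-25] → .  [on edge]
    (1,2)@(3, 5): e=[25,0,-15] → .  [on edge]
    (2,3)@(5, 7): e=[15,0,-5] → .  [on edge]
    (3,4)@(7, 9): e=[5,0,5] → X  [on edge]
    (4,4)@(9, 9): e=[1,4,5] → X
    (5,4)@(11, 9): e=[-3,8,5] → .
    (3,5)@(7, 11): e=[-1,-4,15] → .
    (4,5)@(9, 11): e=[-5,0,15] → .  [on edge]
  covered (2 px):
    . . . . . .
    . . . . . .
    . . . . . .
    . . . . . .
    . . . X X .
    . . . . . .

Answer: [[1,2],[3,3],[4,3],[4,4]]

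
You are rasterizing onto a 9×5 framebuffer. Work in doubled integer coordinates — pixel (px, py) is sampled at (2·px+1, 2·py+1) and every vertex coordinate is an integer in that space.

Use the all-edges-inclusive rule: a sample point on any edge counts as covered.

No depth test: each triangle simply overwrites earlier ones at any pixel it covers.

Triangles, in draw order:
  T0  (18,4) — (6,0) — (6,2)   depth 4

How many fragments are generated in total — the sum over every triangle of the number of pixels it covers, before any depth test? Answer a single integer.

T0:
  2·area = 24  (B↔C swapped to make it positive)
  edge (18, 4)→(6, 2): d=(-12,-2) inclusive
  edge (6, 2)→(6, 0): d=(0,-2) inclusive
  edge (6, 0)→(18, 4): d=(12,4) inclusive
    (3,0)@(7, 1): e=[14,2,8] → #
    (4,0)@(9, 1): e=[18,6,0] → #  [on edge]
    (5,0)@(11, 1): e=[22,10,-8] → ·
    (3,1)@(7, 3): e=[-10,2,32] → ·
    (4,1)@(9, 3): e=[-6,6,24] → ·
    (6,1)@(13, 3): e=[2,14,8] → #
    (7,1)@(15, 3): e=[6,18,0] → #  [on edge]
    (8,1)@(17, 3): e=[10,22,-8] → ·
    (6,2)@(13, 5): e=[-22,14,32] → ·
    (7,2)@(15, 5): e=[-18,18,24] → ·
  covered (4 px):
    · · · # # · · · ·
    · · · · · · # # ·
    · · · · · · · · ·
    · · · · · · · · ·
    · · · · · · · · ·

Result: 4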